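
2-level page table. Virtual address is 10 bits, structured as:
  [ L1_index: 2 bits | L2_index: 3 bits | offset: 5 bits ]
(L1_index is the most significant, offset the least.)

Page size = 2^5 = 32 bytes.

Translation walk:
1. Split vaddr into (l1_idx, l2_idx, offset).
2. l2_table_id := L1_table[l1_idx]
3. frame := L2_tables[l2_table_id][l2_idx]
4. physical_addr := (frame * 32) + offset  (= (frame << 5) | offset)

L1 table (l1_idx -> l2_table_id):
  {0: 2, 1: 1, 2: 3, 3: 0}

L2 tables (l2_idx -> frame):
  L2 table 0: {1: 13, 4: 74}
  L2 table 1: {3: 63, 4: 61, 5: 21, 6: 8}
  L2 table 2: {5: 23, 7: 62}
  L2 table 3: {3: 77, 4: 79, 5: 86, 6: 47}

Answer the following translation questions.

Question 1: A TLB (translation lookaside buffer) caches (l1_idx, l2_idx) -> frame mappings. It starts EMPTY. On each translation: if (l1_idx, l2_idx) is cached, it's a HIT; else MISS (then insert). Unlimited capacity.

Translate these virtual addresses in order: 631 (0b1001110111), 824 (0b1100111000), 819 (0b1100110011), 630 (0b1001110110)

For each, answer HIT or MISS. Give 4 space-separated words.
vaddr=631: (2,3) not in TLB -> MISS, insert
vaddr=824: (3,1) not in TLB -> MISS, insert
vaddr=819: (3,1) in TLB -> HIT
vaddr=630: (2,3) in TLB -> HIT

Answer: MISS MISS HIT HIT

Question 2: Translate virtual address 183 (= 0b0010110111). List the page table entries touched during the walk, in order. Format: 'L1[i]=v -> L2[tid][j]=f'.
vaddr = 183 = 0b0010110111
Split: l1_idx=0, l2_idx=5, offset=23

Answer: L1[0]=2 -> L2[2][5]=23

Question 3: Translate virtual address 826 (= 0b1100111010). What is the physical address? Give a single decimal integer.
Answer: 442

Derivation:
vaddr = 826 = 0b1100111010
Split: l1_idx=3, l2_idx=1, offset=26
L1[3] = 0
L2[0][1] = 13
paddr = 13 * 32 + 26 = 442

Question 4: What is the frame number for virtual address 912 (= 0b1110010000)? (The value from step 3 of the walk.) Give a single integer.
Answer: 74

Derivation:
vaddr = 912: l1_idx=3, l2_idx=4
L1[3] = 0; L2[0][4] = 74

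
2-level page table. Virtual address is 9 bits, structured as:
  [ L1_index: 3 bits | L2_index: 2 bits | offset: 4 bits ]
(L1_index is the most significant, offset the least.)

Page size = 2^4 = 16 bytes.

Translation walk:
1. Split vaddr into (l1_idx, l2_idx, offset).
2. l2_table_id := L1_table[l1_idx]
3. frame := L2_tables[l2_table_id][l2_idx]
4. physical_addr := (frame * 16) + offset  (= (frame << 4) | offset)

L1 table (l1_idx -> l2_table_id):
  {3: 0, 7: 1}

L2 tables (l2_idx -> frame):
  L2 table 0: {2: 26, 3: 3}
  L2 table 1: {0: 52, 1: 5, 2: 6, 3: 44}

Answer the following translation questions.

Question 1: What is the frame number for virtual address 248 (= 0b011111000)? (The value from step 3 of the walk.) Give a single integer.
vaddr = 248: l1_idx=3, l2_idx=3
L1[3] = 0; L2[0][3] = 3

Answer: 3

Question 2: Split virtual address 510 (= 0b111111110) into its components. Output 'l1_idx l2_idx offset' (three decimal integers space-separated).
vaddr = 510 = 0b111111110
  top 3 bits -> l1_idx = 7
  next 2 bits -> l2_idx = 3
  bottom 4 bits -> offset = 14

Answer: 7 3 14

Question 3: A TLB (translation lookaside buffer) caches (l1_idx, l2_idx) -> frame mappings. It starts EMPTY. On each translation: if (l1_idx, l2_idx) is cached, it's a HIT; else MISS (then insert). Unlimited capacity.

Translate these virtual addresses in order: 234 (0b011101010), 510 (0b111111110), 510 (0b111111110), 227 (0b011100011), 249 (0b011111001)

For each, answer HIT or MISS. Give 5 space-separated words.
vaddr=234: (3,2) not in TLB -> MISS, insert
vaddr=510: (7,3) not in TLB -> MISS, insert
vaddr=510: (7,3) in TLB -> HIT
vaddr=227: (3,2) in TLB -> HIT
vaddr=249: (3,3) not in TLB -> MISS, insert

Answer: MISS MISS HIT HIT MISS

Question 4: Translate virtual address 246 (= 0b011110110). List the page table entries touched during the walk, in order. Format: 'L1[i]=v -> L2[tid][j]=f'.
Answer: L1[3]=0 -> L2[0][3]=3

Derivation:
vaddr = 246 = 0b011110110
Split: l1_idx=3, l2_idx=3, offset=6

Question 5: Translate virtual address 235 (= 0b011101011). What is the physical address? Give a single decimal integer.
Answer: 427

Derivation:
vaddr = 235 = 0b011101011
Split: l1_idx=3, l2_idx=2, offset=11
L1[3] = 0
L2[0][2] = 26
paddr = 26 * 16 + 11 = 427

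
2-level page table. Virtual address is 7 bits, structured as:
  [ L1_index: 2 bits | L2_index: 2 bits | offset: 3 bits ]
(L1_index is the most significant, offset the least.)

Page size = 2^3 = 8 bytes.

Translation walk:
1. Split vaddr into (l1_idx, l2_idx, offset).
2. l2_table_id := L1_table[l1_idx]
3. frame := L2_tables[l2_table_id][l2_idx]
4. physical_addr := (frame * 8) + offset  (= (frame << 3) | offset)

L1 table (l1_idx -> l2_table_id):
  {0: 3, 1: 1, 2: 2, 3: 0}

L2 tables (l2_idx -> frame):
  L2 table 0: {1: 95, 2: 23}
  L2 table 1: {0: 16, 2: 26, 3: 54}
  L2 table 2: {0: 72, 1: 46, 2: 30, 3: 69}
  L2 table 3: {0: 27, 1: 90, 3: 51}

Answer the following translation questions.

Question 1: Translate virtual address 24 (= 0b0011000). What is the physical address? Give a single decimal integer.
Answer: 408

Derivation:
vaddr = 24 = 0b0011000
Split: l1_idx=0, l2_idx=3, offset=0
L1[0] = 3
L2[3][3] = 51
paddr = 51 * 8 + 0 = 408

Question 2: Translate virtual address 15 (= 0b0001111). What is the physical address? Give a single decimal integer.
vaddr = 15 = 0b0001111
Split: l1_idx=0, l2_idx=1, offset=7
L1[0] = 3
L2[3][1] = 90
paddr = 90 * 8 + 7 = 727

Answer: 727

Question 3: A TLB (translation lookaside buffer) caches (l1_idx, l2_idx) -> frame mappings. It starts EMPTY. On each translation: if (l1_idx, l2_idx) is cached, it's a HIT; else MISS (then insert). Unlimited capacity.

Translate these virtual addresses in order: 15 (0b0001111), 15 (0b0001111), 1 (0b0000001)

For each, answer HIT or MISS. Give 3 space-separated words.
vaddr=15: (0,1) not in TLB -> MISS, insert
vaddr=15: (0,1) in TLB -> HIT
vaddr=1: (0,0) not in TLB -> MISS, insert

Answer: MISS HIT MISS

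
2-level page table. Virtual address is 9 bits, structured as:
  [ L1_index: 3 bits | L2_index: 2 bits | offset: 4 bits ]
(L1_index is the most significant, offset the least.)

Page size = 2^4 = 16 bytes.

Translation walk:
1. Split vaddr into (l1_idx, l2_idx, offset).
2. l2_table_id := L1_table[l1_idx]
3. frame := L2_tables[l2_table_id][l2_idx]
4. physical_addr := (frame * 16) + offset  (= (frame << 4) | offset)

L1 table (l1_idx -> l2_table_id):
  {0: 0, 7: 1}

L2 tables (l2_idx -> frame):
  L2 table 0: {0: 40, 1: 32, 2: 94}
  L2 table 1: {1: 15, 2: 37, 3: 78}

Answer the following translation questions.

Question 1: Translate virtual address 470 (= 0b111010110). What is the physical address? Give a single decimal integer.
vaddr = 470 = 0b111010110
Split: l1_idx=7, l2_idx=1, offset=6
L1[7] = 1
L2[1][1] = 15
paddr = 15 * 16 + 6 = 246

Answer: 246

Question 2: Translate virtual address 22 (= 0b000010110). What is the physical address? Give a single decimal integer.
Answer: 518

Derivation:
vaddr = 22 = 0b000010110
Split: l1_idx=0, l2_idx=1, offset=6
L1[0] = 0
L2[0][1] = 32
paddr = 32 * 16 + 6 = 518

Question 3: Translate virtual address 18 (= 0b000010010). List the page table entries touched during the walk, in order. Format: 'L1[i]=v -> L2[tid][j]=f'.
Answer: L1[0]=0 -> L2[0][1]=32

Derivation:
vaddr = 18 = 0b000010010
Split: l1_idx=0, l2_idx=1, offset=2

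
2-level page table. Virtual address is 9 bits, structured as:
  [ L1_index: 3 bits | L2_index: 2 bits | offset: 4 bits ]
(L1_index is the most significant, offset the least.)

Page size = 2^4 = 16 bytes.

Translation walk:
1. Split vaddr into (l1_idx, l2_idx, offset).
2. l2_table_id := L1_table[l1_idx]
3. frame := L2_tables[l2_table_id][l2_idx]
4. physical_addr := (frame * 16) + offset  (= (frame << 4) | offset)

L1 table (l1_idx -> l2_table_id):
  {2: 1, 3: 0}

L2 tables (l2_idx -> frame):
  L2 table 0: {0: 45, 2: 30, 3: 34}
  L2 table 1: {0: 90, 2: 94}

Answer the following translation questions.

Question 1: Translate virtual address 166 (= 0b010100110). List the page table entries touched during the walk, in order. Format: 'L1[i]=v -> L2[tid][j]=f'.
Answer: L1[2]=1 -> L2[1][2]=94

Derivation:
vaddr = 166 = 0b010100110
Split: l1_idx=2, l2_idx=2, offset=6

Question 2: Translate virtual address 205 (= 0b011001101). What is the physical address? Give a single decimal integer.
Answer: 733

Derivation:
vaddr = 205 = 0b011001101
Split: l1_idx=3, l2_idx=0, offset=13
L1[3] = 0
L2[0][0] = 45
paddr = 45 * 16 + 13 = 733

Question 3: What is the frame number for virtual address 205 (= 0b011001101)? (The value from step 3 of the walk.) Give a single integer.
vaddr = 205: l1_idx=3, l2_idx=0
L1[3] = 0; L2[0][0] = 45

Answer: 45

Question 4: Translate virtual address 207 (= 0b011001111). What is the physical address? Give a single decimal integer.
vaddr = 207 = 0b011001111
Split: l1_idx=3, l2_idx=0, offset=15
L1[3] = 0
L2[0][0] = 45
paddr = 45 * 16 + 15 = 735

Answer: 735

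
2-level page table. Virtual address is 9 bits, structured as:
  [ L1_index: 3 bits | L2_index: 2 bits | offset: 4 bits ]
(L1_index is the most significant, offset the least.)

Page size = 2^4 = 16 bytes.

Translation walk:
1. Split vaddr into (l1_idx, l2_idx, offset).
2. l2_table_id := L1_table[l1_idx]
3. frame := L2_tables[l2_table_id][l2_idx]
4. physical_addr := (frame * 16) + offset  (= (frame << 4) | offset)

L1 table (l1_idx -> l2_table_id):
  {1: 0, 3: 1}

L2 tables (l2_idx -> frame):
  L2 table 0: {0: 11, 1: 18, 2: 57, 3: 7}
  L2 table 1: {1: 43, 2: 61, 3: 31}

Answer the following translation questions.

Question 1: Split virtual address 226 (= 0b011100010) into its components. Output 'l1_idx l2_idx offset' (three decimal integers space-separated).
Answer: 3 2 2

Derivation:
vaddr = 226 = 0b011100010
  top 3 bits -> l1_idx = 3
  next 2 bits -> l2_idx = 2
  bottom 4 bits -> offset = 2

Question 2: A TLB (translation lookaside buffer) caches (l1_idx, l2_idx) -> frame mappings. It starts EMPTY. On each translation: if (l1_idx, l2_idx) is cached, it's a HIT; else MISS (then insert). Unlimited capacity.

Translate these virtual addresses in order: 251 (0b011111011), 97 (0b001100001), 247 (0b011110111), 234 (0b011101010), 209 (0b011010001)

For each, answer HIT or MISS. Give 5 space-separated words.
Answer: MISS MISS HIT MISS MISS

Derivation:
vaddr=251: (3,3) not in TLB -> MISS, insert
vaddr=97: (1,2) not in TLB -> MISS, insert
vaddr=247: (3,3) in TLB -> HIT
vaddr=234: (3,2) not in TLB -> MISS, insert
vaddr=209: (3,1) not in TLB -> MISS, insert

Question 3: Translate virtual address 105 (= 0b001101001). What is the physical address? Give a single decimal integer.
vaddr = 105 = 0b001101001
Split: l1_idx=1, l2_idx=2, offset=9
L1[1] = 0
L2[0][2] = 57
paddr = 57 * 16 + 9 = 921

Answer: 921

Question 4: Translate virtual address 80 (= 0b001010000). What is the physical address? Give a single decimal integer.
Answer: 288

Derivation:
vaddr = 80 = 0b001010000
Split: l1_idx=1, l2_idx=1, offset=0
L1[1] = 0
L2[0][1] = 18
paddr = 18 * 16 + 0 = 288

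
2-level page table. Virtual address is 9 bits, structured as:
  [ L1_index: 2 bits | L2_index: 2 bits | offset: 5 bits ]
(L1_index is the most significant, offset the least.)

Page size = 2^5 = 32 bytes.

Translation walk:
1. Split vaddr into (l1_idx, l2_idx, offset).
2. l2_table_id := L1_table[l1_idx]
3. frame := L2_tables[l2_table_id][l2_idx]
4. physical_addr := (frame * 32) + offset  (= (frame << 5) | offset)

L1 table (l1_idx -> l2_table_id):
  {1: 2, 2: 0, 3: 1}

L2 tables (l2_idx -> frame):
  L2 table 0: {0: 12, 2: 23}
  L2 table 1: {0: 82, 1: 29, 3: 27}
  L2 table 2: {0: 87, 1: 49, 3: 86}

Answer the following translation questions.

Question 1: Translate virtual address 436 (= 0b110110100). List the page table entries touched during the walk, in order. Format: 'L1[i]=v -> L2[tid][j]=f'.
Answer: L1[3]=1 -> L2[1][1]=29

Derivation:
vaddr = 436 = 0b110110100
Split: l1_idx=3, l2_idx=1, offset=20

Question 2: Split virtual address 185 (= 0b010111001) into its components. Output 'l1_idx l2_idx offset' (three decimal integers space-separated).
vaddr = 185 = 0b010111001
  top 2 bits -> l1_idx = 1
  next 2 bits -> l2_idx = 1
  bottom 5 bits -> offset = 25

Answer: 1 1 25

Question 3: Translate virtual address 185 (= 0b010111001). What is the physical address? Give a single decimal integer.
vaddr = 185 = 0b010111001
Split: l1_idx=1, l2_idx=1, offset=25
L1[1] = 2
L2[2][1] = 49
paddr = 49 * 32 + 25 = 1593

Answer: 1593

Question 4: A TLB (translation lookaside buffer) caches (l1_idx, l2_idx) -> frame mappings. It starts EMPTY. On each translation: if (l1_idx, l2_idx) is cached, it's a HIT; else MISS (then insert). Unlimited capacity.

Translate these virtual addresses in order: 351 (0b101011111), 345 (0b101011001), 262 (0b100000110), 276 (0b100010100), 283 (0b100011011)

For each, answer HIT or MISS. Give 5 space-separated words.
Answer: MISS HIT MISS HIT HIT

Derivation:
vaddr=351: (2,2) not in TLB -> MISS, insert
vaddr=345: (2,2) in TLB -> HIT
vaddr=262: (2,0) not in TLB -> MISS, insert
vaddr=276: (2,0) in TLB -> HIT
vaddr=283: (2,0) in TLB -> HIT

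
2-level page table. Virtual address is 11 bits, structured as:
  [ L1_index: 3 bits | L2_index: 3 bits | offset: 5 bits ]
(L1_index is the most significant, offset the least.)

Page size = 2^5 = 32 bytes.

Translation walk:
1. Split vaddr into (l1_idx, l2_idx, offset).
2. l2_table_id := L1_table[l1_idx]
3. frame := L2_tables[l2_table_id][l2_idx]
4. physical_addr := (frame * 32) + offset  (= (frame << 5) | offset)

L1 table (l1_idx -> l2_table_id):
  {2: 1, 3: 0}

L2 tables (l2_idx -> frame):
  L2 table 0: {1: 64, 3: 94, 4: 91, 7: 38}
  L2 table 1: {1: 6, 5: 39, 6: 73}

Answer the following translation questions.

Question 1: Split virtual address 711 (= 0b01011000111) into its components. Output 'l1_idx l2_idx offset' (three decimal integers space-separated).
vaddr = 711 = 0b01011000111
  top 3 bits -> l1_idx = 2
  next 3 bits -> l2_idx = 6
  bottom 5 bits -> offset = 7

Answer: 2 6 7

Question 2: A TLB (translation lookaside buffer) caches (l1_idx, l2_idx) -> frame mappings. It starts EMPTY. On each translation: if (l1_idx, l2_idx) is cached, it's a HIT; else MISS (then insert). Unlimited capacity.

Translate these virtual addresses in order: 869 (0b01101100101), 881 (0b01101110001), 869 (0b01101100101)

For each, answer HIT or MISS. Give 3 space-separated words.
Answer: MISS HIT HIT

Derivation:
vaddr=869: (3,3) not in TLB -> MISS, insert
vaddr=881: (3,3) in TLB -> HIT
vaddr=869: (3,3) in TLB -> HIT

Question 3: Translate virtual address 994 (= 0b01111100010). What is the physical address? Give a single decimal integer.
vaddr = 994 = 0b01111100010
Split: l1_idx=3, l2_idx=7, offset=2
L1[3] = 0
L2[0][7] = 38
paddr = 38 * 32 + 2 = 1218

Answer: 1218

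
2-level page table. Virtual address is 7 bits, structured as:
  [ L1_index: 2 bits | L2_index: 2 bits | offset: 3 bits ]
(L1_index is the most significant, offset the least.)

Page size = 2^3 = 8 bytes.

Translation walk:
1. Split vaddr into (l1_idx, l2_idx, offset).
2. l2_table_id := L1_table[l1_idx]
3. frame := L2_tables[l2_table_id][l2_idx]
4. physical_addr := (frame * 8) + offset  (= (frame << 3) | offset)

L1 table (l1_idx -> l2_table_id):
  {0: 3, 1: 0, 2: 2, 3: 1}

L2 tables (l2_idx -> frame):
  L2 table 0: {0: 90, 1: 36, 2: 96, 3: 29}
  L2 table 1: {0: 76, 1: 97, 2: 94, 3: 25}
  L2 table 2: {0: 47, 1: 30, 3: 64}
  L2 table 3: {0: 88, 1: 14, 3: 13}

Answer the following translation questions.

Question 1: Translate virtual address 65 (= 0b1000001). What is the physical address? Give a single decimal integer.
vaddr = 65 = 0b1000001
Split: l1_idx=2, l2_idx=0, offset=1
L1[2] = 2
L2[2][0] = 47
paddr = 47 * 8 + 1 = 377

Answer: 377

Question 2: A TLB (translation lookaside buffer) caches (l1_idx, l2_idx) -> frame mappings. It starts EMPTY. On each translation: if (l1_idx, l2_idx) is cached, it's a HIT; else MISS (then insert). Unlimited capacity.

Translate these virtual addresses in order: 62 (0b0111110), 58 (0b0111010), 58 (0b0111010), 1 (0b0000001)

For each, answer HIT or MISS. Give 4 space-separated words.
Answer: MISS HIT HIT MISS

Derivation:
vaddr=62: (1,3) not in TLB -> MISS, insert
vaddr=58: (1,3) in TLB -> HIT
vaddr=58: (1,3) in TLB -> HIT
vaddr=1: (0,0) not in TLB -> MISS, insert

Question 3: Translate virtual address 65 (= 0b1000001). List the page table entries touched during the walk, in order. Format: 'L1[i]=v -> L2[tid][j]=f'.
vaddr = 65 = 0b1000001
Split: l1_idx=2, l2_idx=0, offset=1

Answer: L1[2]=2 -> L2[2][0]=47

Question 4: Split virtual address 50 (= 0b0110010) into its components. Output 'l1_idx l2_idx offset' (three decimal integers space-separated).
vaddr = 50 = 0b0110010
  top 2 bits -> l1_idx = 1
  next 2 bits -> l2_idx = 2
  bottom 3 bits -> offset = 2

Answer: 1 2 2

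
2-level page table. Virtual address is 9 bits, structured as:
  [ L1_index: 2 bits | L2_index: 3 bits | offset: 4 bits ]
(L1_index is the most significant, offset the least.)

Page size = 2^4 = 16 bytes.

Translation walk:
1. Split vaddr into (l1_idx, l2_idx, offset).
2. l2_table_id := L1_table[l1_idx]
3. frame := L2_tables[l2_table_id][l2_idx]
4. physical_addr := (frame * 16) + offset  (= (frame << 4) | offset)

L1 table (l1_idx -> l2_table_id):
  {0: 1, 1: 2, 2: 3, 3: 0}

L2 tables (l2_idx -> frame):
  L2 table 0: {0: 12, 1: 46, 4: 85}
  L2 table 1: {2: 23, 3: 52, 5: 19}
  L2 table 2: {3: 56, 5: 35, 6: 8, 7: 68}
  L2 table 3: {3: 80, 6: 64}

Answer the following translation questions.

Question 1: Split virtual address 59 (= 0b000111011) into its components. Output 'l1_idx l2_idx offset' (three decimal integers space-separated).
vaddr = 59 = 0b000111011
  top 2 bits -> l1_idx = 0
  next 3 bits -> l2_idx = 3
  bottom 4 bits -> offset = 11

Answer: 0 3 11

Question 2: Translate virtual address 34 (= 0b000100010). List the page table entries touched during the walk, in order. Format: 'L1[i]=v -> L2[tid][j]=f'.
vaddr = 34 = 0b000100010
Split: l1_idx=0, l2_idx=2, offset=2

Answer: L1[0]=1 -> L2[1][2]=23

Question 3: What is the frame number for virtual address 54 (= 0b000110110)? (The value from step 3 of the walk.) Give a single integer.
Answer: 52

Derivation:
vaddr = 54: l1_idx=0, l2_idx=3
L1[0] = 1; L2[1][3] = 52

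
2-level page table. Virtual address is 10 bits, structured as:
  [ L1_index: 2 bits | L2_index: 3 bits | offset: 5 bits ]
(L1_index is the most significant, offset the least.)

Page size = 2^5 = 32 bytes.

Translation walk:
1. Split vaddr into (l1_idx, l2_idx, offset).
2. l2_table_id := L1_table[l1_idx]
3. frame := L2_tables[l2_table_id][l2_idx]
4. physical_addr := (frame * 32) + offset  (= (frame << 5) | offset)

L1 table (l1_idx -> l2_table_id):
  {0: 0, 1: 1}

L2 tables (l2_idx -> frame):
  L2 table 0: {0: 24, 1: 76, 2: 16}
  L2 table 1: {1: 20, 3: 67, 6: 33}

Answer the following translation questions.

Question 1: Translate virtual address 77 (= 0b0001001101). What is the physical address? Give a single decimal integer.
Answer: 525

Derivation:
vaddr = 77 = 0b0001001101
Split: l1_idx=0, l2_idx=2, offset=13
L1[0] = 0
L2[0][2] = 16
paddr = 16 * 32 + 13 = 525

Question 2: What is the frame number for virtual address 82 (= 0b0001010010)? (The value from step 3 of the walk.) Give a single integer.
Answer: 16

Derivation:
vaddr = 82: l1_idx=0, l2_idx=2
L1[0] = 0; L2[0][2] = 16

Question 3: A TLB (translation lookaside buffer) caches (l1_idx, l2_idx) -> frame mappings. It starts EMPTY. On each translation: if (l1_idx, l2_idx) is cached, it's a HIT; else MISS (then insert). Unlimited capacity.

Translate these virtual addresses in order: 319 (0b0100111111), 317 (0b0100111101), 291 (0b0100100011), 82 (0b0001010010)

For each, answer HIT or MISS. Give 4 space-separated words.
Answer: MISS HIT HIT MISS

Derivation:
vaddr=319: (1,1) not in TLB -> MISS, insert
vaddr=317: (1,1) in TLB -> HIT
vaddr=291: (1,1) in TLB -> HIT
vaddr=82: (0,2) not in TLB -> MISS, insert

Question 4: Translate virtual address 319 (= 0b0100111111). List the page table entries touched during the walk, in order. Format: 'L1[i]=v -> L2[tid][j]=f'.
vaddr = 319 = 0b0100111111
Split: l1_idx=1, l2_idx=1, offset=31

Answer: L1[1]=1 -> L2[1][1]=20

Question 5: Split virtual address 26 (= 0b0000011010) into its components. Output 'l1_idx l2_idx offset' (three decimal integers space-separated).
Answer: 0 0 26

Derivation:
vaddr = 26 = 0b0000011010
  top 2 bits -> l1_idx = 0
  next 3 bits -> l2_idx = 0
  bottom 5 bits -> offset = 26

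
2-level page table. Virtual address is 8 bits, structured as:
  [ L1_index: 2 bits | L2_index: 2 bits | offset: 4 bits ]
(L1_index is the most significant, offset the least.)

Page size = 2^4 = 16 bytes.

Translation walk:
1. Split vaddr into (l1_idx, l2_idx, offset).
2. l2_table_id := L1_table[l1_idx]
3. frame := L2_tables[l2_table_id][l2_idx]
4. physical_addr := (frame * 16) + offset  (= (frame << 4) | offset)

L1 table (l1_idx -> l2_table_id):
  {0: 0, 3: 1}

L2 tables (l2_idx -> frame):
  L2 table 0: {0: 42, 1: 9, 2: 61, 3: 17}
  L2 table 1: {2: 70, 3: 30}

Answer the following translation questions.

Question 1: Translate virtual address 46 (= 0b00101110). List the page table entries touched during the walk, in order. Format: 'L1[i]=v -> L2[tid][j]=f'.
Answer: L1[0]=0 -> L2[0][2]=61

Derivation:
vaddr = 46 = 0b00101110
Split: l1_idx=0, l2_idx=2, offset=14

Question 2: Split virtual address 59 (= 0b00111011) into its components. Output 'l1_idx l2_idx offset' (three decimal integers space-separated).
vaddr = 59 = 0b00111011
  top 2 bits -> l1_idx = 0
  next 2 bits -> l2_idx = 3
  bottom 4 bits -> offset = 11

Answer: 0 3 11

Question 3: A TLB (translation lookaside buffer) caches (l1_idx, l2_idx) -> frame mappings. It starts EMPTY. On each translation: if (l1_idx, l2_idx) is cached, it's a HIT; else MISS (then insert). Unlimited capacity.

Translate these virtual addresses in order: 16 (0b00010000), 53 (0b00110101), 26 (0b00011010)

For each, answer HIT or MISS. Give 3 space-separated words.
vaddr=16: (0,1) not in TLB -> MISS, insert
vaddr=53: (0,3) not in TLB -> MISS, insert
vaddr=26: (0,1) in TLB -> HIT

Answer: MISS MISS HIT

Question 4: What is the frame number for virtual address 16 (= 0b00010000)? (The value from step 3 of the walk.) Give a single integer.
Answer: 9

Derivation:
vaddr = 16: l1_idx=0, l2_idx=1
L1[0] = 0; L2[0][1] = 9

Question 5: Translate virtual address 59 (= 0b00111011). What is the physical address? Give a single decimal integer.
vaddr = 59 = 0b00111011
Split: l1_idx=0, l2_idx=3, offset=11
L1[0] = 0
L2[0][3] = 17
paddr = 17 * 16 + 11 = 283

Answer: 283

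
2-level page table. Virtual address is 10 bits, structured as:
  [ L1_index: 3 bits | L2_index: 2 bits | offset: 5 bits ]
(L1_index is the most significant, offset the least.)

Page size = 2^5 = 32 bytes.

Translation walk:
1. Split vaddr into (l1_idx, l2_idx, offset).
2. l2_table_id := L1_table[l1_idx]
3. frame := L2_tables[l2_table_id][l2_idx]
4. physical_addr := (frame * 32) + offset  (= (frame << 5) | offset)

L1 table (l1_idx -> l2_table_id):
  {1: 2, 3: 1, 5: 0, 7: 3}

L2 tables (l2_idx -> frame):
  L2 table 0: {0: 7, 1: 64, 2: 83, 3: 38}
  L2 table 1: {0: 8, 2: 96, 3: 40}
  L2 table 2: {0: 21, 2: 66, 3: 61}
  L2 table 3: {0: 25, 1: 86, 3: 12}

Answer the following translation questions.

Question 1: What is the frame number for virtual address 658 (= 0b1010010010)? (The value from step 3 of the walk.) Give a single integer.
vaddr = 658: l1_idx=5, l2_idx=0
L1[5] = 0; L2[0][0] = 7

Answer: 7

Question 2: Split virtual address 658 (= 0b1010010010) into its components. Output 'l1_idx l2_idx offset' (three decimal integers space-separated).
Answer: 5 0 18

Derivation:
vaddr = 658 = 0b1010010010
  top 3 bits -> l1_idx = 5
  next 2 bits -> l2_idx = 0
  bottom 5 bits -> offset = 18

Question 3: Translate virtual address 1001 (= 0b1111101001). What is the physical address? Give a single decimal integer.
vaddr = 1001 = 0b1111101001
Split: l1_idx=7, l2_idx=3, offset=9
L1[7] = 3
L2[3][3] = 12
paddr = 12 * 32 + 9 = 393

Answer: 393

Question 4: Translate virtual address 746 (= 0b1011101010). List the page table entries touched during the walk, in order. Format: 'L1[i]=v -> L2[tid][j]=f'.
vaddr = 746 = 0b1011101010
Split: l1_idx=5, l2_idx=3, offset=10

Answer: L1[5]=0 -> L2[0][3]=38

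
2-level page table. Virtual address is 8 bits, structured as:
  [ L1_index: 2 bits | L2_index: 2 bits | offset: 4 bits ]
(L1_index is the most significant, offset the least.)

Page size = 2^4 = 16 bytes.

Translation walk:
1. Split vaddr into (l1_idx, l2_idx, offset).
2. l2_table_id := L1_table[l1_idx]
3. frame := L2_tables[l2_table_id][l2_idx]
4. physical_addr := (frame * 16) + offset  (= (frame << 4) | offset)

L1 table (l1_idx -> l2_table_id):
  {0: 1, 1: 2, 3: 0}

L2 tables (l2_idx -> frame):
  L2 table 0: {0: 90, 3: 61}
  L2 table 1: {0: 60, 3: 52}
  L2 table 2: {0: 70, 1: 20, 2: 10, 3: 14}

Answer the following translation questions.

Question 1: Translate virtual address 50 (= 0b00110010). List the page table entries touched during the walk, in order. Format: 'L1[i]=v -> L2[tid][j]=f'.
Answer: L1[0]=1 -> L2[1][3]=52

Derivation:
vaddr = 50 = 0b00110010
Split: l1_idx=0, l2_idx=3, offset=2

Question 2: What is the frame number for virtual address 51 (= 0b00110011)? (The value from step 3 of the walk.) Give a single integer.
Answer: 52

Derivation:
vaddr = 51: l1_idx=0, l2_idx=3
L1[0] = 1; L2[1][3] = 52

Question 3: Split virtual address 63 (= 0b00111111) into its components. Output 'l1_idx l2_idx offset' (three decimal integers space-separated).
Answer: 0 3 15

Derivation:
vaddr = 63 = 0b00111111
  top 2 bits -> l1_idx = 0
  next 2 bits -> l2_idx = 3
  bottom 4 bits -> offset = 15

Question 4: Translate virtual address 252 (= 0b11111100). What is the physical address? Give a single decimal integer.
vaddr = 252 = 0b11111100
Split: l1_idx=3, l2_idx=3, offset=12
L1[3] = 0
L2[0][3] = 61
paddr = 61 * 16 + 12 = 988

Answer: 988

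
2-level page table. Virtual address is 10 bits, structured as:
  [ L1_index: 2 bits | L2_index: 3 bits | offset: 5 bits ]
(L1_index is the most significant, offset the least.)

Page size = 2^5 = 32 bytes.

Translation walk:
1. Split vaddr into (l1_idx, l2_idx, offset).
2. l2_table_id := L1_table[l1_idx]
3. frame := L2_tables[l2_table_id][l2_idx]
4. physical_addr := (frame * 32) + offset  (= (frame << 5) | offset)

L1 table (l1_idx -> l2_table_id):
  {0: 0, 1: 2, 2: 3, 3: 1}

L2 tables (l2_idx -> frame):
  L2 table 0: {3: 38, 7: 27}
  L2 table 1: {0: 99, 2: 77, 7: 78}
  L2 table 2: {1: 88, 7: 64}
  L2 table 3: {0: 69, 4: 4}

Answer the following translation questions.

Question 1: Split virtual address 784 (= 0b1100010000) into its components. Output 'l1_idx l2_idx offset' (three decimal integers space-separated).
Answer: 3 0 16

Derivation:
vaddr = 784 = 0b1100010000
  top 2 bits -> l1_idx = 3
  next 3 bits -> l2_idx = 0
  bottom 5 bits -> offset = 16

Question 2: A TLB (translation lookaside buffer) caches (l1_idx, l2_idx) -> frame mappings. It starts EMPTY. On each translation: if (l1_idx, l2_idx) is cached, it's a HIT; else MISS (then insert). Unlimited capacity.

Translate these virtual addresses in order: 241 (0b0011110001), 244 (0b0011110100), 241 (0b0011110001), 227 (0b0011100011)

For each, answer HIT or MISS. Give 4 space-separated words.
vaddr=241: (0,7) not in TLB -> MISS, insert
vaddr=244: (0,7) in TLB -> HIT
vaddr=241: (0,7) in TLB -> HIT
vaddr=227: (0,7) in TLB -> HIT

Answer: MISS HIT HIT HIT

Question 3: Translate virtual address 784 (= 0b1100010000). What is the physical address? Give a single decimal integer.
vaddr = 784 = 0b1100010000
Split: l1_idx=3, l2_idx=0, offset=16
L1[3] = 1
L2[1][0] = 99
paddr = 99 * 32 + 16 = 3184

Answer: 3184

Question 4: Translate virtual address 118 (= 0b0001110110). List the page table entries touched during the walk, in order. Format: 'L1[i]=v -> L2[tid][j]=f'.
vaddr = 118 = 0b0001110110
Split: l1_idx=0, l2_idx=3, offset=22

Answer: L1[0]=0 -> L2[0][3]=38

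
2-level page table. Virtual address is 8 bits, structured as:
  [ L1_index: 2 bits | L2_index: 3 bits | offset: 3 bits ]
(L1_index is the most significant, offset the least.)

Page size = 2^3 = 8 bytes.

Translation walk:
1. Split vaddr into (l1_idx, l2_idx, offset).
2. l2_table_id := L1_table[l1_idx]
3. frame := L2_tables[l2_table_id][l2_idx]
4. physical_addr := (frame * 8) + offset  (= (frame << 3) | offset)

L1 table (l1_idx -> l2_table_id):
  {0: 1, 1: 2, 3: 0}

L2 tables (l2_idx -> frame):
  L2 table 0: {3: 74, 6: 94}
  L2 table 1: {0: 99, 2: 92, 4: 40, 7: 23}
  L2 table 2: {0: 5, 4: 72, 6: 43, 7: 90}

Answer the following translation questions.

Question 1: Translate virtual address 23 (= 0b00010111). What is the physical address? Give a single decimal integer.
vaddr = 23 = 0b00010111
Split: l1_idx=0, l2_idx=2, offset=7
L1[0] = 1
L2[1][2] = 92
paddr = 92 * 8 + 7 = 743

Answer: 743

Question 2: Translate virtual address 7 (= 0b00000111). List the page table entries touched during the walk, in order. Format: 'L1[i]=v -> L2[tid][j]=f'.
Answer: L1[0]=1 -> L2[1][0]=99

Derivation:
vaddr = 7 = 0b00000111
Split: l1_idx=0, l2_idx=0, offset=7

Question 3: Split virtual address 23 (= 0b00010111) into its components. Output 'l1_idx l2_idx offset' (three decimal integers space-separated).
Answer: 0 2 7

Derivation:
vaddr = 23 = 0b00010111
  top 2 bits -> l1_idx = 0
  next 3 bits -> l2_idx = 2
  bottom 3 bits -> offset = 7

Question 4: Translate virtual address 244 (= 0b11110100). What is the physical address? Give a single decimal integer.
Answer: 756

Derivation:
vaddr = 244 = 0b11110100
Split: l1_idx=3, l2_idx=6, offset=4
L1[3] = 0
L2[0][6] = 94
paddr = 94 * 8 + 4 = 756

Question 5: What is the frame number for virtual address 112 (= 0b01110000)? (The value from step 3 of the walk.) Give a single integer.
Answer: 43

Derivation:
vaddr = 112: l1_idx=1, l2_idx=6
L1[1] = 2; L2[2][6] = 43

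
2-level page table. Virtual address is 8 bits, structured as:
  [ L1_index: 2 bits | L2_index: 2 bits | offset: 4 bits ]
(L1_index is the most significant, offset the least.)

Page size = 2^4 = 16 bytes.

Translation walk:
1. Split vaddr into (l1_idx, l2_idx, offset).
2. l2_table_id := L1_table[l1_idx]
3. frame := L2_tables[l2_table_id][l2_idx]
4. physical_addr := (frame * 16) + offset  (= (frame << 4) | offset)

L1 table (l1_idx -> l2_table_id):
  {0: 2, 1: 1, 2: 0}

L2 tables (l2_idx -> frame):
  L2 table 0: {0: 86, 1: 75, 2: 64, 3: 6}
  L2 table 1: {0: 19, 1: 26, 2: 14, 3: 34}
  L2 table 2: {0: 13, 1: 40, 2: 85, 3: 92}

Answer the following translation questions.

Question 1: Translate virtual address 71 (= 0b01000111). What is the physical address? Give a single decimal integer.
Answer: 311

Derivation:
vaddr = 71 = 0b01000111
Split: l1_idx=1, l2_idx=0, offset=7
L1[1] = 1
L2[1][0] = 19
paddr = 19 * 16 + 7 = 311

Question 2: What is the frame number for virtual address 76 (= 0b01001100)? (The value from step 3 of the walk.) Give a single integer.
Answer: 19

Derivation:
vaddr = 76: l1_idx=1, l2_idx=0
L1[1] = 1; L2[1][0] = 19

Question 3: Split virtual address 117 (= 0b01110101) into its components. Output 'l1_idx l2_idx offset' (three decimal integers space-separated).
Answer: 1 3 5

Derivation:
vaddr = 117 = 0b01110101
  top 2 bits -> l1_idx = 1
  next 2 bits -> l2_idx = 3
  bottom 4 bits -> offset = 5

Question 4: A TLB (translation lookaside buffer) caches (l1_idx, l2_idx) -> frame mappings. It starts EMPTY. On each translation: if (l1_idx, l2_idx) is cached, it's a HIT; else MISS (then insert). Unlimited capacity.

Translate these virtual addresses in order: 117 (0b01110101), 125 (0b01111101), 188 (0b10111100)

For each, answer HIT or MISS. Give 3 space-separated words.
vaddr=117: (1,3) not in TLB -> MISS, insert
vaddr=125: (1,3) in TLB -> HIT
vaddr=188: (2,3) not in TLB -> MISS, insert

Answer: MISS HIT MISS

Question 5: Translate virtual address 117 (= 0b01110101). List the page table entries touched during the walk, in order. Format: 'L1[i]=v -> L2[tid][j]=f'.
vaddr = 117 = 0b01110101
Split: l1_idx=1, l2_idx=3, offset=5

Answer: L1[1]=1 -> L2[1][3]=34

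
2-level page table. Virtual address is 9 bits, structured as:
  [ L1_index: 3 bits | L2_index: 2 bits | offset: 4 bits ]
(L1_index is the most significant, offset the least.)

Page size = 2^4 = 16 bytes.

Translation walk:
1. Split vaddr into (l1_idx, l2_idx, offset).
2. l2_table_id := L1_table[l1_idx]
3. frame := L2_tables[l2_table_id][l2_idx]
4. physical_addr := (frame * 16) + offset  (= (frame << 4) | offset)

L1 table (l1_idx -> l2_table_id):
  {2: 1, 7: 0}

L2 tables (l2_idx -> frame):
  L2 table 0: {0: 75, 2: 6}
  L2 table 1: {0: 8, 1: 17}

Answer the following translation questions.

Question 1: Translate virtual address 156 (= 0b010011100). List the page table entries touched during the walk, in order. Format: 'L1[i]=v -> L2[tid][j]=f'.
vaddr = 156 = 0b010011100
Split: l1_idx=2, l2_idx=1, offset=12

Answer: L1[2]=1 -> L2[1][1]=17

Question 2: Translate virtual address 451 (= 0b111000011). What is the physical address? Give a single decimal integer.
Answer: 1203

Derivation:
vaddr = 451 = 0b111000011
Split: l1_idx=7, l2_idx=0, offset=3
L1[7] = 0
L2[0][0] = 75
paddr = 75 * 16 + 3 = 1203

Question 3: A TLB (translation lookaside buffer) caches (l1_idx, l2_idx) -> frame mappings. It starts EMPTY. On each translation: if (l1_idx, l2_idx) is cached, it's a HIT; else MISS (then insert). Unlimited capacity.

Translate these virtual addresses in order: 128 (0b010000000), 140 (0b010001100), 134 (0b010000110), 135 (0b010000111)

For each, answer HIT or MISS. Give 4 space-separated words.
vaddr=128: (2,0) not in TLB -> MISS, insert
vaddr=140: (2,0) in TLB -> HIT
vaddr=134: (2,0) in TLB -> HIT
vaddr=135: (2,0) in TLB -> HIT

Answer: MISS HIT HIT HIT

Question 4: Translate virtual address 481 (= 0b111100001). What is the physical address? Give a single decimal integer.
Answer: 97

Derivation:
vaddr = 481 = 0b111100001
Split: l1_idx=7, l2_idx=2, offset=1
L1[7] = 0
L2[0][2] = 6
paddr = 6 * 16 + 1 = 97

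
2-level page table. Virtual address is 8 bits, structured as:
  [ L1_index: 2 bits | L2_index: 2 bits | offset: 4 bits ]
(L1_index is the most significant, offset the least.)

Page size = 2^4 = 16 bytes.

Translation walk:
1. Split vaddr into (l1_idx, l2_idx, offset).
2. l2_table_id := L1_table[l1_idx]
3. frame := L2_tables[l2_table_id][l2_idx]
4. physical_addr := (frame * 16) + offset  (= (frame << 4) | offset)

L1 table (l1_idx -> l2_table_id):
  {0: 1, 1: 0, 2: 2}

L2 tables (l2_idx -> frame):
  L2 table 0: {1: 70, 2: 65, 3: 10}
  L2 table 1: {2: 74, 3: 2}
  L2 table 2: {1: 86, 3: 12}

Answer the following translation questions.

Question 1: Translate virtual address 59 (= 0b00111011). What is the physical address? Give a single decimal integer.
Answer: 43

Derivation:
vaddr = 59 = 0b00111011
Split: l1_idx=0, l2_idx=3, offset=11
L1[0] = 1
L2[1][3] = 2
paddr = 2 * 16 + 11 = 43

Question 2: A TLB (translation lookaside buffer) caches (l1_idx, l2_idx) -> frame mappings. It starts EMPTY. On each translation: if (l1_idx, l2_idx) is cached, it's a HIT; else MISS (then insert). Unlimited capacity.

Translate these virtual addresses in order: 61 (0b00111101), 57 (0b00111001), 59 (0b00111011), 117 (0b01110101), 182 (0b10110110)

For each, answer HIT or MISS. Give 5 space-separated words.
vaddr=61: (0,3) not in TLB -> MISS, insert
vaddr=57: (0,3) in TLB -> HIT
vaddr=59: (0,3) in TLB -> HIT
vaddr=117: (1,3) not in TLB -> MISS, insert
vaddr=182: (2,3) not in TLB -> MISS, insert

Answer: MISS HIT HIT MISS MISS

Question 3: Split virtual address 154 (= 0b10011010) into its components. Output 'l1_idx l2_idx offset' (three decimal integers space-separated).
vaddr = 154 = 0b10011010
  top 2 bits -> l1_idx = 2
  next 2 bits -> l2_idx = 1
  bottom 4 bits -> offset = 10

Answer: 2 1 10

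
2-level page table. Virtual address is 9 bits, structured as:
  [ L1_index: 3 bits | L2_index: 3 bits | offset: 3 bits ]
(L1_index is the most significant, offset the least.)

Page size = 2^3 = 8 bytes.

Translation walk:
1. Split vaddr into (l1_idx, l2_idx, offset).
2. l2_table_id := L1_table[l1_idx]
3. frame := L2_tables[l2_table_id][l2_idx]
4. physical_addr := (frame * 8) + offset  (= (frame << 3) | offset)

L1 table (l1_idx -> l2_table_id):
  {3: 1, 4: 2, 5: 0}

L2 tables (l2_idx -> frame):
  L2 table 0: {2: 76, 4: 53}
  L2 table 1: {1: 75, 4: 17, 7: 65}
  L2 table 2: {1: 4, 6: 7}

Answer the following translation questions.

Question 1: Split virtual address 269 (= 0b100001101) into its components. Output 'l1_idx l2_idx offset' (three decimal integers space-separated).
vaddr = 269 = 0b100001101
  top 3 bits -> l1_idx = 4
  next 3 bits -> l2_idx = 1
  bottom 3 bits -> offset = 5

Answer: 4 1 5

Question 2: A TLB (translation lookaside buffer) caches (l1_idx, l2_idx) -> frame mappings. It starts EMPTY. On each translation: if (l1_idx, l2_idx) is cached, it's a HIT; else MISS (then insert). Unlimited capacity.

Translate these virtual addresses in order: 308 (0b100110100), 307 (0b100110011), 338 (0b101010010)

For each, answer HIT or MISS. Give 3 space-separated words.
Answer: MISS HIT MISS

Derivation:
vaddr=308: (4,6) not in TLB -> MISS, insert
vaddr=307: (4,6) in TLB -> HIT
vaddr=338: (5,2) not in TLB -> MISS, insert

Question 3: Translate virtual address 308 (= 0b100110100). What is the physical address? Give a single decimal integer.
vaddr = 308 = 0b100110100
Split: l1_idx=4, l2_idx=6, offset=4
L1[4] = 2
L2[2][6] = 7
paddr = 7 * 8 + 4 = 60

Answer: 60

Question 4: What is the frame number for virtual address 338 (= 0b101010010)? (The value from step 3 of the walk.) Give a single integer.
Answer: 76

Derivation:
vaddr = 338: l1_idx=5, l2_idx=2
L1[5] = 0; L2[0][2] = 76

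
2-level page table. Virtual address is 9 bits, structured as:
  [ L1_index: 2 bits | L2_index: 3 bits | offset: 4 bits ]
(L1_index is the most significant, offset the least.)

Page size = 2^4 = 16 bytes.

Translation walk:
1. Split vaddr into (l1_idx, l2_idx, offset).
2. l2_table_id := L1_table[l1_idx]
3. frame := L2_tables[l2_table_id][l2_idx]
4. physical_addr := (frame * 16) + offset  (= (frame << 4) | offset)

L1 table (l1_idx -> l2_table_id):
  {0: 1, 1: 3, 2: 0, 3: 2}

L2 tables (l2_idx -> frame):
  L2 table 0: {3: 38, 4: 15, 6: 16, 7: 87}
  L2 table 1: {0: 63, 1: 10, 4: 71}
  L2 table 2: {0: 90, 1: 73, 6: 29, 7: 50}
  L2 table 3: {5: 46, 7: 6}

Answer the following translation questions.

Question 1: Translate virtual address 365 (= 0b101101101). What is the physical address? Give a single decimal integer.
Answer: 269

Derivation:
vaddr = 365 = 0b101101101
Split: l1_idx=2, l2_idx=6, offset=13
L1[2] = 0
L2[0][6] = 16
paddr = 16 * 16 + 13 = 269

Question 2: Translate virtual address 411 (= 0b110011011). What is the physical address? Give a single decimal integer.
vaddr = 411 = 0b110011011
Split: l1_idx=3, l2_idx=1, offset=11
L1[3] = 2
L2[2][1] = 73
paddr = 73 * 16 + 11 = 1179

Answer: 1179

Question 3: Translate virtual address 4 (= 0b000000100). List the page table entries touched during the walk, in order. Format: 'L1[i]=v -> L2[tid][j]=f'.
Answer: L1[0]=1 -> L2[1][0]=63

Derivation:
vaddr = 4 = 0b000000100
Split: l1_idx=0, l2_idx=0, offset=4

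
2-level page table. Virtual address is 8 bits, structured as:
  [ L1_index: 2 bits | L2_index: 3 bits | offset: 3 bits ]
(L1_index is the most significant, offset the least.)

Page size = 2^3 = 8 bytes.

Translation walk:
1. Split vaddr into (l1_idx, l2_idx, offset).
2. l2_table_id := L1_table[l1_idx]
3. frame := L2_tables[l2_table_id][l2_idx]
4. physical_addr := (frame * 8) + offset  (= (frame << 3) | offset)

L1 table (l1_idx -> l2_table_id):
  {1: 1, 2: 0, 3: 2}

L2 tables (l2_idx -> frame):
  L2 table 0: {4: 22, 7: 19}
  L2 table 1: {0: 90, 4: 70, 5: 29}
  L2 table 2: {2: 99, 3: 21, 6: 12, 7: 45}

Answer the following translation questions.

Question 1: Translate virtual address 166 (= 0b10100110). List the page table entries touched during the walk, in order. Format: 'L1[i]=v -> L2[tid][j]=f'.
Answer: L1[2]=0 -> L2[0][4]=22

Derivation:
vaddr = 166 = 0b10100110
Split: l1_idx=2, l2_idx=4, offset=6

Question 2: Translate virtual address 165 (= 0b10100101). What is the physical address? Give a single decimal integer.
Answer: 181

Derivation:
vaddr = 165 = 0b10100101
Split: l1_idx=2, l2_idx=4, offset=5
L1[2] = 0
L2[0][4] = 22
paddr = 22 * 8 + 5 = 181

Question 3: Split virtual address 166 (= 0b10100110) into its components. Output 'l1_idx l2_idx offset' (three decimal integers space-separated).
vaddr = 166 = 0b10100110
  top 2 bits -> l1_idx = 2
  next 3 bits -> l2_idx = 4
  bottom 3 bits -> offset = 6

Answer: 2 4 6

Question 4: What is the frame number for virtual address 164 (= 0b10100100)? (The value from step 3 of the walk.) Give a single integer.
Answer: 22

Derivation:
vaddr = 164: l1_idx=2, l2_idx=4
L1[2] = 0; L2[0][4] = 22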